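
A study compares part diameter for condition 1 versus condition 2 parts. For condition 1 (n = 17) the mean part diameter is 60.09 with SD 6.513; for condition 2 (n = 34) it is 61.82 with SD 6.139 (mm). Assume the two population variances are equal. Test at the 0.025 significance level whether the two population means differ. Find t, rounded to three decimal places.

-0.930

Let group 1 = condition 1, group 2 = condition 2. H0: μ_1 = μ_2; H1: μ_1 ≠ μ_2 (two-sample pooled-variance t-test, two-sided).
s_p² = [(17−1)·6.513² + (34−1)·6.139²]/(17+34−2) = 39.2324
t = (60.09 − 61.82)/√[39.2324·(1/17 + 1/34)] = -0.930
df = n₁ + n₂ − 2 = 49
Two-sided p-value ≈ 0.3570
Since p ≈ 0.3570 > α = 0.025, fail to reject H0; the data do not provide sufficient evidence against H0.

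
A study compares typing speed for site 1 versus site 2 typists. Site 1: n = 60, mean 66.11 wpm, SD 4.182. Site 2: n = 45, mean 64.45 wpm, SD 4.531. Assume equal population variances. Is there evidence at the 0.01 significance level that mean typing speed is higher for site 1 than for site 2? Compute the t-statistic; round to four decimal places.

1.9420

Let group 1 = site 1, group 2 = site 2. H0: μ_1 = μ_2; H1: μ_1 > μ_2 (two-sample pooled-variance t-test, right-tailed).
s_p² = [(60−1)·4.182² + (45−1)·4.531²]/(60+45−2) = 18.7881
t = (66.11 − 64.45)/√[18.7881·(1/60 + 1/45)] = 1.9420
df = n₁ + n₂ − 2 = 103
p-value = P(T ≥ 1.9420) ≈ 0.0274
Since p ≈ 0.0274 > α = 0.01, fail to reject H0; the data do not provide sufficient evidence against H0.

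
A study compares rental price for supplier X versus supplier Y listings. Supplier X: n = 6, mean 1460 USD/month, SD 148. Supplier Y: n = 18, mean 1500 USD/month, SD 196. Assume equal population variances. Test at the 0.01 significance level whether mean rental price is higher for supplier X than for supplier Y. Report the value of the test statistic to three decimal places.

-0.456

Let group 1 = supplier X, group 2 = supplier Y. H0: μ_1 = μ_2; H1: μ_1 > μ_2 (two-sample pooled-variance t-test, right-tailed).
s_p² = [(6−1)·148² + (18−1)·196²]/(6+18−2) = 34663.3
t = (1460 − 1500)/√[34663.3·(1/6 + 1/18)] = -0.456
df = n₁ + n₂ − 2 = 22
p-value = P(T ≥ -0.456) ≈ 0.6735
Since p ≈ 0.6735 > α = 0.01, fail to reject H0; the data do not provide sufficient evidence against H0.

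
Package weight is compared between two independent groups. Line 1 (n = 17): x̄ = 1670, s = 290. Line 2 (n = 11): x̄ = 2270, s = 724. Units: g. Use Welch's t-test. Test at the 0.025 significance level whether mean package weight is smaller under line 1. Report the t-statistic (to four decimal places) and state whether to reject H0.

t = -2.6161; reject H0

Let group 1 = line 1, group 2 = line 2. H0: μ_1 = μ_2; H1: μ_1 < μ_2 (Welch's two-sample t-test, left-tailed).
t = (x̄_1 − x̄_2)/√(s_1²/n_1 + s_2²/n_2) = (1670 − 2270)/√(290²/17 + 724²/11) = -2.6161
Welch–Satterthwaite df ≈ 12.10
p-value = P(T ≤ -2.6161) ≈ 0.0112
Since p ≈ 0.0112 < α = 0.025, reject H0; the evidence is statistically significant.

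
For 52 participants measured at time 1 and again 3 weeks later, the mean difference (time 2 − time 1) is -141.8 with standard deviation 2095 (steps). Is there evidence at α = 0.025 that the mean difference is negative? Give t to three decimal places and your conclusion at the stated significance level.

H0: μ_d = 0; H1: μ_d < 0 (paired t-test on the differences, left-tailed).
t = d̄/(s_d/√n) = -141.8/(2095/√52) = -0.488
df = n − 1 = 51
p-value = P(T ≤ -0.488) ≈ 0.314
Since p ≈ 0.314 > α = 0.025, fail to reject H0; the evidence is not statistically significant.

t = -0.488; fail to reject H0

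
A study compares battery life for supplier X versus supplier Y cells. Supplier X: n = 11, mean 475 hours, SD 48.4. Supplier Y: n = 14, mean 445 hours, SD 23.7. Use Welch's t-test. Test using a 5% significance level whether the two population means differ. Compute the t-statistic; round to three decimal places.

1.886

Let group 1 = supplier X, group 2 = supplier Y. H0: μ_1 = μ_2; H1: μ_1 ≠ μ_2 (Welch's two-sample t-test, two-sided).
t = (x̄_1 − x̄_2)/√(s_1²/n_1 + s_2²/n_2) = (475 − 445)/√(48.4²/11 + 23.7²/14) = 1.886
Welch–Satterthwaite df ≈ 13.75
Two-sided p-value ≈ 0.0806
Since p ≈ 0.0806 > α = 0.05, fail to reject H0; the data do not provide sufficient evidence against H0.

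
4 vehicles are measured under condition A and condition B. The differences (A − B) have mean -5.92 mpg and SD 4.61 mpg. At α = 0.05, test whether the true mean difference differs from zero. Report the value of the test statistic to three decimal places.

H0: μ_d = 0; H1: μ_d ≠ 0 (paired t-test on the differences, two-sided).
t = d̄/(s_d/√n) = -5.92/(4.61/√4) = -2.568
df = n − 1 = 3
Two-sided p-value ≈ 0.083
Since p ≈ 0.083 > α = 0.05, fail to reject H0; the evidence is not statistically significant.

-2.568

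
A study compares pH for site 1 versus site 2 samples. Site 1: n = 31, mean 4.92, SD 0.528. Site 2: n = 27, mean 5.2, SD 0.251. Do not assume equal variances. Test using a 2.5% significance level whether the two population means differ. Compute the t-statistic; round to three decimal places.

Let group 1 = site 1, group 2 = site 2. H0: μ_1 = μ_2; H1: μ_1 ≠ μ_2 (Welch's two-sample t-test, two-sided).
t = (x̄_1 − x̄_2)/√(s_1²/n_1 + s_2²/n_2) = (4.92 − 5.2)/√(0.528²/31 + 0.251²/27) = -2.631
Welch–Satterthwaite df ≈ 44.16
Two-sided p-value ≈ 0.0117
Since p ≈ 0.0117 < α = 0.025, reject H0; the evidence is statistically significant.

-2.631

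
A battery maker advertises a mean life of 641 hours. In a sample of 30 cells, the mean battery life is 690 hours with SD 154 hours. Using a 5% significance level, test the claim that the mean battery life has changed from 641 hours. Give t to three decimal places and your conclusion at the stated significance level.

H0: μ = 641; H1: μ ≠ 641 (one-sample t-test, two-sided).
t = (x̄ − μ₀)/(s/√n) = (690 − 641)/(154/√30) = 1.743
df = n − 1 = 29
Two-sided p-value ≈ 0.0920
Since p ≈ 0.0920 > α = 0.05, fail to reject H0; the data do not provide sufficient evidence against H0.

t = 1.743; fail to reject H0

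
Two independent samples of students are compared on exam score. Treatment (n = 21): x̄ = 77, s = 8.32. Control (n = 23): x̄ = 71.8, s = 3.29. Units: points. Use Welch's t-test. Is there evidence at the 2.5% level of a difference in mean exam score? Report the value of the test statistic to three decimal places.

2.679

Let group 1 = treatment, group 2 = control. H0: μ_1 = μ_2; H1: μ_1 ≠ μ_2 (Welch's two-sample t-test, two-sided).
t = (x̄_1 − x̄_2)/√(s_1²/n_1 + s_2²/n_2) = (77 − 71.8)/√(8.32²/21 + 3.29²/23) = 2.679
Welch–Satterthwaite df ≈ 25.64
Two-sided p-value ≈ 0.013
Since p ≈ 0.013 < α = 0.025, reject H0; the data support H1.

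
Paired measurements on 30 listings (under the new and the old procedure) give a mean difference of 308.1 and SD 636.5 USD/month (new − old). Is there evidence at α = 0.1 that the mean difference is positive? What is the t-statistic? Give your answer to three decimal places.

2.651

H0: μ_d = 0; H1: μ_d > 0 (paired t-test on the differences, right-tailed).
t = d̄/(s_d/√n) = 308.1/(636.5/√30) = 2.651
df = n − 1 = 29
p-value = P(T ≥ 2.651) ≈ 0.0064
Since p ≈ 0.0064 < α = 0.1, reject H0; the data support H1.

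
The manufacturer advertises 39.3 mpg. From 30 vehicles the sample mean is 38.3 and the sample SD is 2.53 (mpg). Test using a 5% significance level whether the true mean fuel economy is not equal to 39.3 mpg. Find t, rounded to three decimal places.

-2.165

H0: μ = 39.3; H1: μ ≠ 39.3 (one-sample t-test, two-sided).
t = (x̄ − μ₀)/(s/√n) = (38.3 − 39.3)/(2.53/√30) = -2.165
df = n − 1 = 29
Two-sided p-value ≈ 0.039
Since p ≈ 0.039 < α = 0.05, reject H0; the evidence is statistically significant.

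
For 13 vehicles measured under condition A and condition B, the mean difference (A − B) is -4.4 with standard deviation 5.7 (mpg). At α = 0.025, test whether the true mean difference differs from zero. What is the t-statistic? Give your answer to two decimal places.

H0: μ_d = 0; H1: μ_d ≠ 0 (paired t-test on the differences, two-sided).
t = d̄/(s_d/√n) = -4.4/(5.7/√13) = -2.78
df = n − 1 = 12
Two-sided p-value ≈ 0.0166
Since p ≈ 0.0166 < α = 0.025, reject H0; the data support H1.

-2.78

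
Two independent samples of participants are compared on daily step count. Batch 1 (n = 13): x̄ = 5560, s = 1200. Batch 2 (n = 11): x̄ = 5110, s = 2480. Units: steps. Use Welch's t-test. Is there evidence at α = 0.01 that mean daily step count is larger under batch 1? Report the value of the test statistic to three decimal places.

0.550

Let group 1 = batch 1, group 2 = batch 2. H0: μ_1 = μ_2; H1: μ_1 > μ_2 (Welch's two-sample t-test, right-tailed).
t = (x̄_1 − x̄_2)/√(s_1²/n_1 + s_2²/n_2) = (5560 − 5110)/√(1200²/13 + 2480²/11) = 0.550
Welch–Satterthwaite df ≈ 13.90
p-value = P(T ≥ 0.550) ≈ 0.2956
Since p ≈ 0.2956 > α = 0.01, fail to reject H0; the evidence is not statistically significant.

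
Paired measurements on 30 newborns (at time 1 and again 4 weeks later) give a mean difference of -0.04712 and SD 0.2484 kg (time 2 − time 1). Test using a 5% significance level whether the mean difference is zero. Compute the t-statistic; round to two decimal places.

H0: μ_d = 0; H1: μ_d ≠ 0 (paired t-test on the differences, two-sided).
t = d̄/(s_d/√n) = -0.04712/(0.2484/√30) = -1.04
df = n − 1 = 29
Two-sided p-value ≈ 0.3074
Since p ≈ 0.3074 > α = 0.05, fail to reject H0; the evidence is not statistically significant.

-1.04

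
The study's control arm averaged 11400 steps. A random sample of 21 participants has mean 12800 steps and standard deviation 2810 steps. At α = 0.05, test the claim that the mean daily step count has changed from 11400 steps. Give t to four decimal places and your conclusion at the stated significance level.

t = 2.2831; reject H0

H0: μ = 11400; H1: μ ≠ 11400 (one-sample t-test, two-sided).
t = (x̄ − μ₀)/(s/√n) = (12800 − 11400)/(2810/√21) = 2.2831
df = n − 1 = 20
Two-sided p-value ≈ 0.0335
Since p ≈ 0.0335 < α = 0.05, reject H0; the data support H1.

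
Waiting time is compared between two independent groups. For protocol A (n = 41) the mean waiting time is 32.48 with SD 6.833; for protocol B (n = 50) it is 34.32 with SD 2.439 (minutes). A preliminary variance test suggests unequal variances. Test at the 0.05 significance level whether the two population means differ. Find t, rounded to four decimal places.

-1.6407

Let group 1 = protocol A, group 2 = protocol B. H0: μ_1 = μ_2; H1: μ_1 ≠ μ_2 (Welch's two-sample t-test, two-sided).
t = (x̄_1 − x̄_2)/√(s_1²/n_1 + s_2²/n_2) = (32.48 − 34.32)/√(6.833²/41 + 2.439²/50) = -1.6407
Welch–Satterthwaite df ≈ 48.36
Two-sided p-value ≈ 0.1074
Since p ≈ 0.1074 > α = 0.05, fail to reject H0; the evidence is not statistically significant.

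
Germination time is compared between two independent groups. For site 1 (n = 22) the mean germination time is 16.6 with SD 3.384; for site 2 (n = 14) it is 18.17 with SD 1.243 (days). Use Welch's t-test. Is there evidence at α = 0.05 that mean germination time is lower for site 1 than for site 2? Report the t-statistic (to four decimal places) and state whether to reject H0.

Let group 1 = site 1, group 2 = site 2. H0: μ_1 = μ_2; H1: μ_1 < μ_2 (Welch's two-sample t-test, left-tailed).
t = (x̄_1 − x̄_2)/√(s_1²/n_1 + s_2²/n_2) = (16.6 − 18.17)/√(3.384²/22 + 1.243²/14) = -1.9766
Welch–Satterthwaite df ≈ 28.76
p-value = P(T ≤ -1.9766) ≈ 0.0289
Since p ≈ 0.0289 < α = 0.05, reject H0; the evidence is statistically significant.

t = -1.9766; reject H0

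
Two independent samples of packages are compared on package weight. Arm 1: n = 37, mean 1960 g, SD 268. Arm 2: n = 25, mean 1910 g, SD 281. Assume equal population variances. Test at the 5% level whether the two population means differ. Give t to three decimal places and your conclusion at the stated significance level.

Let group 1 = arm 1, group 2 = arm 2. H0: μ_1 = μ_2; H1: μ_1 ≠ μ_2 (two-sample pooled-variance t-test, two-sided).
s_p² = [(37−1)·268² + (25−1)·281²]/(37+25−2) = 74678.8
t = (1960 − 1910)/√[74678.8·(1/37 + 1/25)] = 0.707
df = n₁ + n₂ − 2 = 60
Two-sided p-value ≈ 0.4825
Since p ≈ 0.4825 > α = 0.05, fail to reject H0; the evidence is not statistically significant.

t = 0.707; fail to reject H0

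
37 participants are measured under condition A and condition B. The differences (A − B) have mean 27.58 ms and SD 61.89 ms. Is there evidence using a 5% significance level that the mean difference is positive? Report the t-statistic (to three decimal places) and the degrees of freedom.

t = 2.711, df = 36

H0: μ_d = 0; H1: μ_d > 0 (paired t-test on the differences, right-tailed).
t = d̄/(s_d/√n) = 27.58/(61.89/√37) = 2.711
df = n − 1 = 36
p-value = P(T ≥ 2.711) ≈ 0.005
Since p ≈ 0.005 < α = 0.05, reject H0; the data support H1.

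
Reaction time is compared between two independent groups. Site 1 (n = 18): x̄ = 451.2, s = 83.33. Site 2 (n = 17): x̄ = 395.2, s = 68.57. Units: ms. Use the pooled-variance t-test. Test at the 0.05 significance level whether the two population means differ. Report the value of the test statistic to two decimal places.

2.16

Let group 1 = site 1, group 2 = site 2. H0: μ_1 = μ_2; H1: μ_1 ≠ μ_2 (two-sample pooled-variance t-test, two-sided).
s_p² = [(18−1)·83.33² + (17−1)·68.57²]/(18+17−2) = 5856.84
t = (451.2 − 395.2)/√[5856.84·(1/18 + 1/17)] = 2.16
df = n₁ + n₂ − 2 = 33
Two-sided p-value ≈ 0.038
Since p ≈ 0.038 < α = 0.05, reject H0; the evidence is statistically significant.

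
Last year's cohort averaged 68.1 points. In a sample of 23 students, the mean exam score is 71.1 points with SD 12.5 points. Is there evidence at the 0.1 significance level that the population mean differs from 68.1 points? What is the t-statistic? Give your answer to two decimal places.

1.15

H0: μ = 68.1; H1: μ ≠ 68.1 (one-sample t-test, two-sided).
t = (x̄ − μ₀)/(s/√n) = (71.1 − 68.1)/(12.5/√23) = 1.15
df = n − 1 = 22
Two-sided p-value ≈ 0.262
Since p ≈ 0.262 > α = 0.1, fail to reject H0; the evidence is not statistically significant.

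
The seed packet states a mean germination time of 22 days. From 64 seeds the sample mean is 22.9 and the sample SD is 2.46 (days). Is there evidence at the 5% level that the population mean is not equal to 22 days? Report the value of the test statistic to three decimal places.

2.927

H0: μ = 22; H1: μ ≠ 22 (one-sample t-test, two-sided).
t = (x̄ − μ₀)/(s/√n) = (22.9 − 22)/(2.46/√64) = 2.927
df = n − 1 = 63
Two-sided p-value ≈ 0.0048
Since p ≈ 0.0048 < α = 0.05, reject H0; the data support H1.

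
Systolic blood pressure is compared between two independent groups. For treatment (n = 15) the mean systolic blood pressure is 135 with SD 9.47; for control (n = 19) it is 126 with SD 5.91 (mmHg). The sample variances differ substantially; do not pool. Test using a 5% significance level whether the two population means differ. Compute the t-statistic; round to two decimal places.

Let group 1 = treatment, group 2 = control. H0: μ_1 = μ_2; H1: μ_1 ≠ μ_2 (Welch's two-sample t-test, two-sided).
t = (x̄_1 − x̄_2)/√(s_1²/n_1 + s_2²/n_2) = (135 − 126)/√(9.47²/15 + 5.91²/19) = 3.22
Welch–Satterthwaite df ≈ 22.29
Two-sided p-value ≈ 0.004
Since p ≈ 0.004 < α = 0.05, reject H0; the evidence is statistically significant.

3.22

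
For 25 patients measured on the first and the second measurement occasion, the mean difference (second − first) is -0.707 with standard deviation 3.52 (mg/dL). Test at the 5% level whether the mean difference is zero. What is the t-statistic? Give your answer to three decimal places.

H0: μ_d = 0; H1: μ_d ≠ 0 (paired t-test on the differences, two-sided).
t = d̄/(s_d/√n) = -0.707/(3.52/√25) = -1.004
df = n − 1 = 24
Two-sided p-value ≈ 0.3253
Since p ≈ 0.3253 > α = 0.05, fail to reject H0; the data do not provide sufficient evidence against H0.

-1.004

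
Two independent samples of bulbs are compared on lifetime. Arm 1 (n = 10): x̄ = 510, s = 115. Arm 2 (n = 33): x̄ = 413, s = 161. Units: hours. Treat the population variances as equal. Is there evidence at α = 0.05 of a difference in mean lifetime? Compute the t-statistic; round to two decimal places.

Let group 1 = arm 1, group 2 = arm 2. H0: μ_1 = μ_2; H1: μ_1 ≠ μ_2 (two-sample pooled-variance t-test, two-sided).
s_p² = [(10−1)·115² + (33−1)·161²]/(10+33−2) = 23134.1
t = (510 − 413)/√[23134.1·(1/10 + 1/33)] = 1.77
df = n₁ + n₂ − 2 = 41
Two-sided p-value ≈ 0.085
Since p ≈ 0.085 > α = 0.05, fail to reject H0; the data do not provide sufficient evidence against H0.

1.77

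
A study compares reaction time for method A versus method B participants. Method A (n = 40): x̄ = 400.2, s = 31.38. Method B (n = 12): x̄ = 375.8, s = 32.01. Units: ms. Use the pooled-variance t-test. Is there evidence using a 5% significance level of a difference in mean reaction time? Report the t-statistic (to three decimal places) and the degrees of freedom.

t = 2.352, df = 50

Let group 1 = method A, group 2 = method B. H0: μ_1 = μ_2; H1: μ_1 ≠ μ_2 (two-sample pooled-variance t-test, two-sided).
s_p² = [(40−1)·31.38² + (12−1)·32.01²]/(40+12−2) = 993.49
t = (400.2 − 375.8)/√[993.49·(1/40 + 1/12)] = 2.352
df = n₁ + n₂ − 2 = 50
Two-sided p-value ≈ 0.0227
Since p ≈ 0.0227 < α = 0.05, reject H0; the data support H1.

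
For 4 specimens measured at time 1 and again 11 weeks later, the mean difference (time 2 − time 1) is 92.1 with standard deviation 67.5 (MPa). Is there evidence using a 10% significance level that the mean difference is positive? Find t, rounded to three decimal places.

H0: μ_d = 0; H1: μ_d > 0 (paired t-test on the differences, right-tailed).
t = d̄/(s_d/√n) = 92.1/(67.5/√4) = 2.729
df = n − 1 = 3
p-value = P(T ≥ 2.729) ≈ 0.0360
Since p ≈ 0.0360 < α = 0.1, reject H0; the data support H1.

2.729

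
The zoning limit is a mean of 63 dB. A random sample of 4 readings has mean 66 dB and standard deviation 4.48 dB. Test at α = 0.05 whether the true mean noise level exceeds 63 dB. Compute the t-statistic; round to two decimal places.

H0: μ = 63; H1: μ > 63 (one-sample t-test, right-tailed).
t = (x̄ − μ₀)/(s/√n) = (66 − 63)/(4.48/√4) = 1.34
df = n − 1 = 3
p-value = P(T ≥ 1.34) ≈ 0.136
Since p ≈ 0.136 > α = 0.05, fail to reject H0; the evidence is not statistically significant.

1.34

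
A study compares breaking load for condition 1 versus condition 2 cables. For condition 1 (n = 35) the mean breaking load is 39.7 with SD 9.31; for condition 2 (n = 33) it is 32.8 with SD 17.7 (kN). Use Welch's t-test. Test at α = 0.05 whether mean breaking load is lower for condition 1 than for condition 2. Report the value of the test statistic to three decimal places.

1.994

Let group 1 = condition 1, group 2 = condition 2. H0: μ_1 = μ_2; H1: μ_1 < μ_2 (Welch's two-sample t-test, left-tailed).
t = (x̄_1 − x̄_2)/√(s_1²/n_1 + s_2²/n_2) = (39.7 − 32.8)/√(9.31²/35 + 17.7²/33) = 1.994
Welch–Satterthwaite df ≈ 47.81
p-value = P(T ≤ 1.994) ≈ 0.974
Since p ≈ 0.974 > α = 0.05, fail to reject H0; the data do not provide sufficient evidence against H0.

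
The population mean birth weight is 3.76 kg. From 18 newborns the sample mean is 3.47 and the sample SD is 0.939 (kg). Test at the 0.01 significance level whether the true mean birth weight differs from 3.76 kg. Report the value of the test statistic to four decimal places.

-1.3103

H0: μ = 3.76; H1: μ ≠ 3.76 (one-sample t-test, two-sided).
t = (x̄ − μ₀)/(s/√n) = (3.47 − 3.76)/(0.939/√18) = -1.3103
df = n − 1 = 17
Two-sided p-value ≈ 0.2075
Since p ≈ 0.2075 > α = 0.01, fail to reject H0; the data do not provide sufficient evidence against H0.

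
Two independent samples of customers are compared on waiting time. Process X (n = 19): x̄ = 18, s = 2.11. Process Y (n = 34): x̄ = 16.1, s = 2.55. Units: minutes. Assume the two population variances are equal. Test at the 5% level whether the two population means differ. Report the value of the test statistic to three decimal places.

2.759

Let group 1 = process X, group 2 = process Y. H0: μ_1 = μ_2; H1: μ_1 ≠ μ_2 (two-sample pooled-variance t-test, two-sided).
s_p² = [(19−1)·2.11² + (34−1)·2.55²]/(19+34−2) = 5.77883
t = (18 − 16.1)/√[5.77883·(1/19 + 1/34)] = 2.759
df = n₁ + n₂ − 2 = 51
Two-sided p-value ≈ 0.0080
Since p ≈ 0.0080 < α = 0.05, reject H0; the data support H1.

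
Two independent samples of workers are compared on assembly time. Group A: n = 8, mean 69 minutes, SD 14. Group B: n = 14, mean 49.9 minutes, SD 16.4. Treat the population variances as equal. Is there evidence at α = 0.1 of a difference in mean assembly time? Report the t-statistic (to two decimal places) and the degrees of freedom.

t = 2.76, df = 20

Let group 1 = group A, group 2 = group B. H0: μ_1 = μ_2; H1: μ_1 ≠ μ_2 (two-sample pooled-variance t-test, two-sided).
s_p² = [(8−1)·14² + (14−1)·16.4²]/(8+14−2) = 243.424
t = (69 − 49.9)/√[243.424·(1/8 + 1/14)] = 2.76
df = n₁ + n₂ − 2 = 20
Two-sided p-value ≈ 0.012
Since p ≈ 0.012 < α = 0.1, reject H0; the data support H1.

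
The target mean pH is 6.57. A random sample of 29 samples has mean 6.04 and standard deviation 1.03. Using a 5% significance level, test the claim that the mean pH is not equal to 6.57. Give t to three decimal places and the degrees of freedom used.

H0: μ = 6.57; H1: μ ≠ 6.57 (one-sample t-test, two-sided).
t = (x̄ − μ₀)/(s/√n) = (6.04 − 6.57)/(1.03/√29) = -2.771
df = n − 1 = 28
Two-sided p-value ≈ 0.0098
Since p ≈ 0.0098 < α = 0.05, reject H0; the evidence is statistically significant.

t = -2.771, df = 28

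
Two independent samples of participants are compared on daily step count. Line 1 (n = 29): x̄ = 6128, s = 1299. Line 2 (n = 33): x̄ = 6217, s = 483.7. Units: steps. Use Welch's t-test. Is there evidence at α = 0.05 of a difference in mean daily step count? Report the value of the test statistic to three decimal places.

-0.348

Let group 1 = line 1, group 2 = line 2. H0: μ_1 = μ_2; H1: μ_1 ≠ μ_2 (Welch's two-sample t-test, two-sided).
t = (x̄_1 − x̄_2)/√(s_1²/n_1 + s_2²/n_2) = (6128 − 6217)/√(1299²/29 + 483.7²/33) = -0.348
Welch–Satterthwaite df ≈ 34.79
Two-sided p-value ≈ 0.7297
Since p ≈ 0.7297 > α = 0.05, fail to reject H0; the evidence is not statistically significant.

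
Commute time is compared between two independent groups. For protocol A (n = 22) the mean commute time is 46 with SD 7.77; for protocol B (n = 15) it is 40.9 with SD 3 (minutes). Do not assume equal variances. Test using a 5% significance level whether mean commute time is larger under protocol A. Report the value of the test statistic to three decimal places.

Let group 1 = protocol A, group 2 = protocol B. H0: μ_1 = μ_2; H1: μ_1 > μ_2 (Welch's two-sample t-test, right-tailed).
t = (x̄_1 − x̄_2)/√(s_1²/n_1 + s_2²/n_2) = (46 − 40.9)/√(7.77²/22 + 3²/15) = 2.789
Welch–Satterthwaite df ≈ 29.10
p-value = P(T ≥ 2.789) ≈ 0.005
Since p ≈ 0.005 < α = 0.05, reject H0; the evidence is statistically significant.

2.789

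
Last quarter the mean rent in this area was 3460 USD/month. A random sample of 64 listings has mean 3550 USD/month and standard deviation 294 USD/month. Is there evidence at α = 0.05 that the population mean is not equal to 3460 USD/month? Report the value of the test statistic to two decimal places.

H0: μ = 3460; H1: μ ≠ 3460 (one-sample t-test, two-sided).
t = (x̄ − μ₀)/(s/√n) = (3550 − 3460)/(294/√64) = 2.45
df = n − 1 = 63
Two-sided p-value ≈ 0.017
Since p ≈ 0.017 < α = 0.05, reject H0; the data support H1.

2.45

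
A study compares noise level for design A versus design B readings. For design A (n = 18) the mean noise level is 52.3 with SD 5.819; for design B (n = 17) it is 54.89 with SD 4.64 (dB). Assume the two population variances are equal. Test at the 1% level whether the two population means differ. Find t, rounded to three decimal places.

-1.450

Let group 1 = design A, group 2 = design B. H0: μ_1 = μ_2; H1: μ_1 ≠ μ_2 (two-sample pooled-variance t-test, two-sided).
s_p² = [(18−1)·5.819² + (17−1)·4.64²]/(18+17−2) = 27.882
t = (52.3 − 54.89)/√[27.882·(1/18 + 1/17)] = -1.450
df = n₁ + n₂ − 2 = 33
Two-sided p-value ≈ 0.1564
Since p ≈ 0.1564 > α = 0.01, fail to reject H0; the data do not provide sufficient evidence against H0.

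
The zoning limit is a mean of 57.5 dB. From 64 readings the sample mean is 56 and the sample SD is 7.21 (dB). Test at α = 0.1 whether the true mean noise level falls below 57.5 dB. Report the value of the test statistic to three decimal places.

-1.664

H0: μ = 57.5; H1: μ < 57.5 (one-sample t-test, left-tailed).
t = (x̄ − μ₀)/(s/√n) = (56 − 57.5)/(7.21/√64) = -1.664
df = n − 1 = 63
p-value = P(T ≤ -1.664) ≈ 0.0505
Since p ≈ 0.0505 < α = 0.1, reject H0; the data support H1.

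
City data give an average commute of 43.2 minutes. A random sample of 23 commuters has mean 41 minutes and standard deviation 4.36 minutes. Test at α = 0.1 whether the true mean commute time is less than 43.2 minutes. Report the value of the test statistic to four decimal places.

H0: μ = 43.2; H1: μ < 43.2 (one-sample t-test, left-tailed).
t = (x̄ − μ₀)/(s/√n) = (41 − 43.2)/(4.36/√23) = -2.4199
df = n − 1 = 22
p-value = P(T ≤ -2.4199) ≈ 0.012
Since p ≈ 0.012 < α = 0.1, reject H0; the data support H1.

-2.4199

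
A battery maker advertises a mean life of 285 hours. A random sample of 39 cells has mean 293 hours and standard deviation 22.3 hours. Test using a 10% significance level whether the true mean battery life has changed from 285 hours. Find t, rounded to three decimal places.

2.240

H0: μ = 285; H1: μ ≠ 285 (one-sample t-test, two-sided).
t = (x̄ − μ₀)/(s/√n) = (293 − 285)/(22.3/√39) = 2.240
df = n − 1 = 38
Two-sided p-value ≈ 0.031
Since p ≈ 0.031 < α = 0.1, reject H0; the data support H1.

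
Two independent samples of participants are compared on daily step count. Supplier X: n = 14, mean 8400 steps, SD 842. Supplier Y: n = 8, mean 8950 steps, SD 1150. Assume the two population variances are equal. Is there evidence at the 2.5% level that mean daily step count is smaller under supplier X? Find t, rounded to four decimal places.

-1.2912

Let group 1 = supplier X, group 2 = supplier Y. H0: μ_1 = μ_2; H1: μ_1 < μ_2 (two-sample pooled-variance t-test, left-tailed).
s_p² = [(14−1)·842² + (8−1)·1150²]/(14+8−2) = 923702
t = (8400 − 8950)/√[923702·(1/14 + 1/8)] = -1.2912
df = n₁ + n₂ − 2 = 20
p-value = P(T ≤ -1.2912) ≈ 0.106
Since p ≈ 0.106 > α = 0.025, fail to reject H0; the data do not provide sufficient evidence against H0.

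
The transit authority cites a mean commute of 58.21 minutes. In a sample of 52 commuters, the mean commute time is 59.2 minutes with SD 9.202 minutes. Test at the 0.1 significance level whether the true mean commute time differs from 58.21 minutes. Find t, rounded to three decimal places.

0.776

H0: μ = 58.21; H1: μ ≠ 58.21 (one-sample t-test, two-sided).
t = (x̄ − μ₀)/(s/√n) = (59.2 − 58.21)/(9.202/√52) = 0.776
df = n − 1 = 51
Two-sided p-value ≈ 0.4414
Since p ≈ 0.4414 > α = 0.1, fail to reject H0; the data do not provide sufficient evidence against H0.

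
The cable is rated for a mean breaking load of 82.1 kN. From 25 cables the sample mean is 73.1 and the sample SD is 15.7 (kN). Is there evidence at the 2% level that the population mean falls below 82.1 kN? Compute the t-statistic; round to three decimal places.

-2.866

H0: μ = 82.1; H1: μ < 82.1 (one-sample t-test, left-tailed).
t = (x̄ − μ₀)/(s/√n) = (73.1 − 82.1)/(15.7/√25) = -2.866
df = n − 1 = 24
p-value = P(T ≤ -2.866) ≈ 0.0043
Since p ≈ 0.0043 < α = 0.02, reject H0; the data support H1.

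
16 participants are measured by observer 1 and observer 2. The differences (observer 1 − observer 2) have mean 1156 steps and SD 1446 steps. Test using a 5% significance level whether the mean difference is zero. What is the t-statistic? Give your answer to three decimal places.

3.198

H0: μ_d = 0; H1: μ_d ≠ 0 (paired t-test on the differences, two-sided).
t = d̄/(s_d/√n) = 1156/(1446/√16) = 3.198
df = n − 1 = 15
Two-sided p-value ≈ 0.0060
Since p ≈ 0.0060 < α = 0.05, reject H0; the data support H1.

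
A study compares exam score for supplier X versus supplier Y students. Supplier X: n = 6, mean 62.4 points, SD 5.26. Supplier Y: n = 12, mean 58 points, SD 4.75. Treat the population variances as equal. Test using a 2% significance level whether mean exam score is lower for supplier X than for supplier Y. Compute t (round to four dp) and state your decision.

Let group 1 = supplier X, group 2 = supplier Y. H0: μ_1 = μ_2; H1: μ_1 < μ_2 (two-sample pooled-variance t-test, left-tailed).
s_p² = [(6−1)·5.26² + (12−1)·4.75²]/(6+12−2) = 24.1578
t = (62.4 − 58)/√[24.1578·(1/6 + 1/12)] = 1.7904
df = n₁ + n₂ − 2 = 16
p-value = P(T ≤ 1.7904) ≈ 0.954
Since p ≈ 0.954 > α = 0.02, fail to reject H0; the data do not provide sufficient evidence against H0.

t = 1.7904; fail to reject H0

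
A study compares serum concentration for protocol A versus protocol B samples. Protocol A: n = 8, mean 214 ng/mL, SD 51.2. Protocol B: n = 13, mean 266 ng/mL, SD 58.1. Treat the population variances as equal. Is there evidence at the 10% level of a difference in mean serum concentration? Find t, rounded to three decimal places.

Let group 1 = protocol A, group 2 = protocol B. H0: μ_1 = μ_2; H1: μ_1 ≠ μ_2 (two-sample pooled-variance t-test, two-sided).
s_p² = [(8−1)·51.2² + (13−1)·58.1²]/(8+13−2) = 3097.76
t = (214 − 266)/√[3097.76·(1/8 + 1/13)] = -2.079
df = n₁ + n₂ − 2 = 19
Two-sided p-value ≈ 0.051
Since p ≈ 0.051 < α = 0.1, reject H0; the data support H1.

-2.079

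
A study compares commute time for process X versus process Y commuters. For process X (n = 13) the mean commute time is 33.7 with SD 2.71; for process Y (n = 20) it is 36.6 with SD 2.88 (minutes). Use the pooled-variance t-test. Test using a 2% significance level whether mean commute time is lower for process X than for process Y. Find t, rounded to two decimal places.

Let group 1 = process X, group 2 = process Y. H0: μ_1 = μ_2; H1: μ_1 < μ_2 (two-sample pooled-variance t-test, left-tailed).
s_p² = [(13−1)·2.71² + (20−1)·2.88²]/(13+20−2) = 7.92654
t = (33.7 − 36.6)/√[7.92654·(1/13 + 1/20)] = -2.89
df = n₁ + n₂ − 2 = 31
p-value = P(T ≤ -2.89) ≈ 0.0035
Since p ≈ 0.0035 < α = 0.02, reject H0; the evidence is statistically significant.

-2.89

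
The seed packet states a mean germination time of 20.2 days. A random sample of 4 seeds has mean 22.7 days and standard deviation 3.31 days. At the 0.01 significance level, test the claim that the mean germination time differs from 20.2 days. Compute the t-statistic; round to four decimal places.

1.5106

H0: μ = 20.2; H1: μ ≠ 20.2 (one-sample t-test, two-sided).
t = (x̄ − μ₀)/(s/√n) = (22.7 − 20.2)/(3.31/√4) = 1.5106
df = n − 1 = 3
Two-sided p-value ≈ 0.2281
Since p ≈ 0.2281 > α = 0.01, fail to reject H0; the evidence is not statistically significant.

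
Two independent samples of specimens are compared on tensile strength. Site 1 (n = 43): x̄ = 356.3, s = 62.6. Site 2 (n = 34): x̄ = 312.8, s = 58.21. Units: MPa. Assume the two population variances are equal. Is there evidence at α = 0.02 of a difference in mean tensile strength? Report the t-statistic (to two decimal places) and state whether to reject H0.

Let group 1 = site 1, group 2 = site 2. H0: μ_1 = μ_2; H1: μ_1 ≠ μ_2 (two-sample pooled-variance t-test, two-sided).
s_p² = [(43−1)·62.6² + (34−1)·58.21²]/(43+34−2) = 3685.4
t = (356.3 − 312.8)/√[3685.4·(1/43 + 1/34)] = 3.12
df = n₁ + n₂ − 2 = 75
Two-sided p-value ≈ 0.003
Since p ≈ 0.003 < α = 0.02, reject H0; the data support H1.

t = 3.12; reject H0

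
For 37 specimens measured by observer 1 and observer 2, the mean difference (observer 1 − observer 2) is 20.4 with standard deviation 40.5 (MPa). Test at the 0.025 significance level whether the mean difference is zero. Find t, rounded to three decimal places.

H0: μ_d = 0; H1: μ_d ≠ 0 (paired t-test on the differences, two-sided).
t = d̄/(s_d/√n) = 20.4/(40.5/√37) = 3.064
df = n − 1 = 36
Two-sided p-value ≈ 0.004
Since p ≈ 0.004 < α = 0.025, reject H0; the data support H1.

3.064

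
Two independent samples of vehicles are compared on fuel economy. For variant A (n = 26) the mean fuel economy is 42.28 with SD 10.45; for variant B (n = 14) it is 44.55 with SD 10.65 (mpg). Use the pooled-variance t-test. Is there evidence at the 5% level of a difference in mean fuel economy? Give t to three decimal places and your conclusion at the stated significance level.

Let group 1 = variant A, group 2 = variant B. H0: μ_1 = μ_2; H1: μ_1 ≠ μ_2 (two-sample pooled-variance t-test, two-sided).
s_p² = [(26−1)·10.45² + (14−1)·10.65²]/(26+14−2) = 110.646
t = (42.28 − 44.55)/√[110.646·(1/26 + 1/14)] = -0.651
df = n₁ + n₂ − 2 = 38
Two-sided p-value ≈ 0.519
Since p ≈ 0.519 > α = 0.05, fail to reject H0; the data do not provide sufficient evidence against H0.

t = -0.651; fail to reject H0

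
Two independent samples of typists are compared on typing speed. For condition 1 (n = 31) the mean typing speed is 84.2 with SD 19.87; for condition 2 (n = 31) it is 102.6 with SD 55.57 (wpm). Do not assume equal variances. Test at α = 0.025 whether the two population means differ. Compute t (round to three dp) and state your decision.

Let group 1 = condition 1, group 2 = condition 2. H0: μ_1 = μ_2; H1: μ_1 ≠ μ_2 (Welch's two-sample t-test, two-sided).
t = (x̄_1 − x̄_2)/√(s_1²/n_1 + s_2²/n_2) = (84.2 − 102.6)/√(19.87²/31 + 55.57²/31) = -1.736
Welch–Satterthwaite df ≈ 37.55
Two-sided p-value ≈ 0.091
Since p ≈ 0.091 > α = 0.025, fail to reject H0; the data do not provide sufficient evidence against H0.

t = -1.736; fail to reject H0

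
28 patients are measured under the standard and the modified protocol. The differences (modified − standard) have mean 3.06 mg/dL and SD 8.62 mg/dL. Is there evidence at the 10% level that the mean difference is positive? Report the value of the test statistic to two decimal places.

H0: μ_d = 0; H1: μ_d > 0 (paired t-test on the differences, right-tailed).
t = d̄/(s_d/√n) = 3.06/(8.62/√28) = 1.88
df = n − 1 = 27
p-value = P(T ≥ 1.88) ≈ 0.036
Since p ≈ 0.036 < α = 0.1, reject H0; the evidence is statistically significant.

1.88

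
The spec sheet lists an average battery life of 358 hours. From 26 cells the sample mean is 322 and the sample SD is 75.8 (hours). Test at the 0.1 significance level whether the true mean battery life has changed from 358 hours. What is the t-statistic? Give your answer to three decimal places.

-2.422

H0: μ = 358; H1: μ ≠ 358 (one-sample t-test, two-sided).
t = (x̄ − μ₀)/(s/√n) = (322 − 358)/(75.8/√26) = -2.422
df = n − 1 = 25
Two-sided p-value ≈ 0.023
Since p ≈ 0.023 < α = 0.1, reject H0; the evidence is statistically significant.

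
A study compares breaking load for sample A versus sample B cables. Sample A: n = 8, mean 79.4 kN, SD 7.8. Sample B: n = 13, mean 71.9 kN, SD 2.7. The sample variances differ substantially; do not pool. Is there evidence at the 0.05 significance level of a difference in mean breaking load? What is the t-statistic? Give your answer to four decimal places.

2.6246

Let group 1 = sample A, group 2 = sample B. H0: μ_1 = μ_2; H1: μ_1 ≠ μ_2 (Welch's two-sample t-test, two-sided).
t = (x̄_1 − x̄_2)/√(s_1²/n_1 + s_2²/n_2) = (79.4 − 71.9)/√(7.8²/8 + 2.7²/13) = 2.6246
Welch–Satterthwaite df ≈ 8.04
Two-sided p-value ≈ 0.030
Since p ≈ 0.030 < α = 0.05, reject H0; the evidence is statistically significant.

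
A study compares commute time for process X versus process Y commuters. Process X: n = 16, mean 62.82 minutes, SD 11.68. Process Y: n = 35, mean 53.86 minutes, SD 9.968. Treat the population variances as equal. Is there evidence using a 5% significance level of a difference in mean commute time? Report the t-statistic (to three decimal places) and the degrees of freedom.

Let group 1 = process X, group 2 = process Y. H0: μ_1 = μ_2; H1: μ_1 ≠ μ_2 (two-sample pooled-variance t-test, two-sided).
s_p² = [(16−1)·11.68² + (35−1)·9.968²]/(16+35−2) = 110.706
t = (62.82 − 53.86)/√[110.706·(1/16 + 1/35)] = 2.822
df = n₁ + n₂ − 2 = 49
Two-sided p-value ≈ 0.007
Since p ≈ 0.007 < α = 0.05, reject H0; the data support H1.

t = 2.822, df = 49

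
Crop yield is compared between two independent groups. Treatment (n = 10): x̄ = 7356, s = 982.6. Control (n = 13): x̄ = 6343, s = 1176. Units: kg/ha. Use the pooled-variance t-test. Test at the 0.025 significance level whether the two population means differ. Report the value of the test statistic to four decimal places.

Let group 1 = treatment, group 2 = control. H0: μ_1 = μ_2; H1: μ_1 ≠ μ_2 (two-sample pooled-variance t-test, two-sided).
s_p² = [(10−1)·982.6² + (13−1)·1176²]/(10+13−2) = 1204060
t = (7356 − 6343)/√[1204060·(1/10 + 1/13)] = 2.1948
df = n₁ + n₂ − 2 = 21
Two-sided p-value ≈ 0.040
Since p ≈ 0.040 > α = 0.025, fail to reject H0; the evidence is not statistically significant.

2.1948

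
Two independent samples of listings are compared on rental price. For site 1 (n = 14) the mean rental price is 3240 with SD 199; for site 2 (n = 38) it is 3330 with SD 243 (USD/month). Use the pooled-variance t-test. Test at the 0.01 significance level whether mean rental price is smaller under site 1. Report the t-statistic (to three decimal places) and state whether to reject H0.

t = -1.239; fail to reject H0

Let group 1 = site 1, group 2 = site 2. H0: μ_1 = μ_2; H1: μ_1 < μ_2 (two-sample pooled-variance t-test, left-tailed).
s_p² = [(14−1)·199² + (38−1)·243²]/(14+38−2) = 53992.5
t = (3240 − 3330)/√[53992.5·(1/14 + 1/38)] = -1.239
df = n₁ + n₂ − 2 = 50
p-value = P(T ≤ -1.239) ≈ 0.111
Since p ≈ 0.111 > α = 0.01, fail to reject H0; the data do not provide sufficient evidence against H0.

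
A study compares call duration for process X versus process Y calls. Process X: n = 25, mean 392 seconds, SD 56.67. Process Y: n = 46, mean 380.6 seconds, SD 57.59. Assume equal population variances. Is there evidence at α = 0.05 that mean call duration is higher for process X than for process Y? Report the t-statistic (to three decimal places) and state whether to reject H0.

t = 0.801; fail to reject H0

Let group 1 = process X, group 2 = process Y. H0: μ_1 = μ_2; H1: μ_1 > μ_2 (two-sample pooled-variance t-test, right-tailed).
s_p² = [(25−1)·56.67² + (46−1)·57.59²]/(25+46−2) = 3280.04
t = (392 − 380.6)/√[3280.04·(1/25 + 1/46)] = 0.801
df = n₁ + n₂ − 2 = 69
p-value = P(T ≥ 0.801) ≈ 0.2129
Since p ≈ 0.2129 > α = 0.05, fail to reject H0; the data do not provide sufficient evidence against H0.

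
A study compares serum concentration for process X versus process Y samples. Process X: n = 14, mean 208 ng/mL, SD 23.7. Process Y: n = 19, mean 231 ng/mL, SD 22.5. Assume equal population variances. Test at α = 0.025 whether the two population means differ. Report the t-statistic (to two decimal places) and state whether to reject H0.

t = -2.84; reject H0

Let group 1 = process X, group 2 = process Y. H0: μ_1 = μ_2; H1: μ_1 ≠ μ_2 (two-sample pooled-variance t-test, two-sided).
s_p² = [(14−1)·23.7² + (19−1)·22.5²]/(14+19−2) = 529.499
t = (208 − 231)/√[529.499·(1/14 + 1/19)] = -2.84
df = n₁ + n₂ − 2 = 31
Two-sided p-value ≈ 0.008
Since p ≈ 0.008 < α = 0.025, reject H0; the data support H1.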